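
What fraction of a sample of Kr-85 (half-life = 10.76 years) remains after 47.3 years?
N/N₀ = (1/2)^(t/t½) = 0.0475 = 4.75%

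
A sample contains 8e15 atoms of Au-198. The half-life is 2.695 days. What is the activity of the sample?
A = λN = 2.058e15 decays/day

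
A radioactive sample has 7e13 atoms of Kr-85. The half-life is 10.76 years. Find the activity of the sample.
A = λN = 4.509e12 decays/year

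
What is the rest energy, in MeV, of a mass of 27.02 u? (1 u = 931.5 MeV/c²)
E = mc² = 25170 MeV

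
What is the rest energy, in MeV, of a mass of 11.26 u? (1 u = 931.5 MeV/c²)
E = mc² = 10490 MeV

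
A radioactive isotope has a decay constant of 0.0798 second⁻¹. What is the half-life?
t½ = ln(2)/λ = 8.686 seconds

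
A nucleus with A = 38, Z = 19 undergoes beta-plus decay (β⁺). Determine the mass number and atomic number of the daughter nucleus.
Daughter: A = 38, Z = 18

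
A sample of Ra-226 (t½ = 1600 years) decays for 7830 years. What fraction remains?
N/N₀ = (1/2)^(t/t½) = 0.03364 = 3.36%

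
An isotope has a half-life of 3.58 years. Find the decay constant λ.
λ = ln(2)/t½ = 0.1936 year⁻¹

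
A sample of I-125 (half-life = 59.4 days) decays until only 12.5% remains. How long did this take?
t = t½ × log₂(N₀/N) = 178.2 days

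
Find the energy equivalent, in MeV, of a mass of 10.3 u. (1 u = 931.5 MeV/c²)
E = mc² = 9594 MeV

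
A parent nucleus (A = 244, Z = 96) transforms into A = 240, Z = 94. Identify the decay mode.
ΔA = -4, ΔZ = -2 ⇒ alpha decay (α)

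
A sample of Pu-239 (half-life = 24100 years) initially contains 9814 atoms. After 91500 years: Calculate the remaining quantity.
N = N₀(1/2)^(t/t½) = 706.2 atoms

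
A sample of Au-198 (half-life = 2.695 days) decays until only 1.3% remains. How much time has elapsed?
t = t½ × log₂(N₀/N) = 16.89 days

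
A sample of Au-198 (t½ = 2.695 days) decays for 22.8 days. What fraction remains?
N/N₀ = (1/2)^(t/t½) = 0.00284 = 0.284%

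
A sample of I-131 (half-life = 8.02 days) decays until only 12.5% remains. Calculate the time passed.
t = t½ × log₂(N₀/N) = 24.06 days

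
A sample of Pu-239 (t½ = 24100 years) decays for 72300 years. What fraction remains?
N/N₀ = (1/2)^(t/t½) = 0.125 = 12.5%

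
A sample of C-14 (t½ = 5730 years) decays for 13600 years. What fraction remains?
N/N₀ = (1/2)^(t/t½) = 0.193 = 19.3%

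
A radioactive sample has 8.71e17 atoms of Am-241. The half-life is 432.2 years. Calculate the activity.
A = λN = 1.397e15 decays/year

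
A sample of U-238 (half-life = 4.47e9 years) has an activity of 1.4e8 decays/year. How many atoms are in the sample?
N = A/λ = 9.028e17 atoms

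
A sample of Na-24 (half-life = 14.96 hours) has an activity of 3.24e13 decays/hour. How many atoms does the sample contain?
N = A/λ = 6.993e14 atoms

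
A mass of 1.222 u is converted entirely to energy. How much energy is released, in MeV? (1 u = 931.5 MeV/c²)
E = mc² = 1138 MeV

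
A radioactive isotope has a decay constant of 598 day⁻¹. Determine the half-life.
t½ = ln(2)/λ = 0.001159 days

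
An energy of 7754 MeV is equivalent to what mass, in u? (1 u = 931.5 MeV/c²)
m = E/c² = 8.324 u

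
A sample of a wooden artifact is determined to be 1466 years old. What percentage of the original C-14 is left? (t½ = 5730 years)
N/N₀ = (1/2)^(t/t½) = 0.8375 = 83.7%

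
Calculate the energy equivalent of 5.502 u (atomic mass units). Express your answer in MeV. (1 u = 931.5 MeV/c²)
E = mc² = 5125 MeV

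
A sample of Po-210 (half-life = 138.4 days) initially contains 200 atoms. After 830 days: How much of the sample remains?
N = N₀(1/2)^(t/t½) = 3.131 atoms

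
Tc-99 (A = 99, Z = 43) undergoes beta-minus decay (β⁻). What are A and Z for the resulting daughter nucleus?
Daughter: A = 99, Z = 44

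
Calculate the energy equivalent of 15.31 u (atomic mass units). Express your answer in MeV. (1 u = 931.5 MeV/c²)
E = mc² = 14260 MeV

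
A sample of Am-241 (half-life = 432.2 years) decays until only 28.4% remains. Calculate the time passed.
t = t½ × log₂(N₀/N) = 784.9 years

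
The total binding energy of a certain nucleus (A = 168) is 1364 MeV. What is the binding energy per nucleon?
B.E./A = 1364/168 = 8.119 MeV/nucleon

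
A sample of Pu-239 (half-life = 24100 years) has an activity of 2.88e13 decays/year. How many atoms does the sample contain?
N = A/λ = 1.001e18 atoms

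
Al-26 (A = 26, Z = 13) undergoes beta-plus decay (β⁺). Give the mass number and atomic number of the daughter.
Daughter: A = 26, Z = 12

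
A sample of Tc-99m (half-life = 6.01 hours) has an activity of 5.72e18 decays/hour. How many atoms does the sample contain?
N = A/λ = 4.96e19 atoms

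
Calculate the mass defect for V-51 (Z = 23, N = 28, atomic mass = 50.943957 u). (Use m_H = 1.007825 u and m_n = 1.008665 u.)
Δm = Z·m_H + N·m_n − M = 0.4786 u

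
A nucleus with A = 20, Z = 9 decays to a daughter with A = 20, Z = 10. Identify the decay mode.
ΔA = 0, ΔZ = +1 ⇒ beta-minus decay (β⁻)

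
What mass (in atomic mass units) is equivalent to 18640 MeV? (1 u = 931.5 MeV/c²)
m = E/c² = 20.01 u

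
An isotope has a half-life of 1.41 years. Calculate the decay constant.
λ = ln(2)/t½ = 0.4916 year⁻¹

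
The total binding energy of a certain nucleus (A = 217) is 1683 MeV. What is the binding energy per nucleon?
B.E./A = 1683/217 = 7.756 MeV/nucleon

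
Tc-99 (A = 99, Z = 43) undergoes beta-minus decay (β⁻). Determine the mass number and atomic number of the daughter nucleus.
Daughter: A = 99, Z = 44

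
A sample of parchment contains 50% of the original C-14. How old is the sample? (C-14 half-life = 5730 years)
Age = t½ × log₂(1/ratio) = 5730 years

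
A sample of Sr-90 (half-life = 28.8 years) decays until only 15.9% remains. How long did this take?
t = t½ × log₂(N₀/N) = 76.4 years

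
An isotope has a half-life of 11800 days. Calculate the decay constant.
λ = ln(2)/t½ = 5.874e-5 day⁻¹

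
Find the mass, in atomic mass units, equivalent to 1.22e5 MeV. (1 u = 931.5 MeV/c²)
m = E/c² = 131 u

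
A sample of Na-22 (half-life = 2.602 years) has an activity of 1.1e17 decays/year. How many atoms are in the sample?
N = A/λ = 4.129e17 atoms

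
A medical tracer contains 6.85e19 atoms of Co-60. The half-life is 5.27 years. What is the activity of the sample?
A = λN = 9.01e18 decays/year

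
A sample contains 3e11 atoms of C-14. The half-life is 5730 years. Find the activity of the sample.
A = λN = 3.629e7 decays/year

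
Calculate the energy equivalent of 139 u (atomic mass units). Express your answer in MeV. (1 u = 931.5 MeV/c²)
E = mc² = 1.295e5 MeV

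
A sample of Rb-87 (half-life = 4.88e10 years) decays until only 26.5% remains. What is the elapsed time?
t = t½ × log₂(N₀/N) = 9.35e10 years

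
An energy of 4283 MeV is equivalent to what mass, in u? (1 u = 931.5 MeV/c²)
m = E/c² = 4.598 u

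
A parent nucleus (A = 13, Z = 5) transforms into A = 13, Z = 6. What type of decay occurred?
ΔA = 0, ΔZ = +1 ⇒ beta-minus decay (β⁻)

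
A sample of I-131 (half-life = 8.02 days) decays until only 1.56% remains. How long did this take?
t = t½ × log₂(N₀/N) = 48.14 days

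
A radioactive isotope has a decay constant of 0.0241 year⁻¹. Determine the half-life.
t½ = ln(2)/λ = 28.76 years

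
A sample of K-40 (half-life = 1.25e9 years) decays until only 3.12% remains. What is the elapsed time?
t = t½ × log₂(N₀/N) = 6.253e9 years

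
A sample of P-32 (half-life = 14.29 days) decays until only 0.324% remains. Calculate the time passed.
t = t½ × log₂(N₀/N) = 118.2 days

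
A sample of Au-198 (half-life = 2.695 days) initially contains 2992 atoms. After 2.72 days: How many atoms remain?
N = N₀(1/2)^(t/t½) = 1486 atoms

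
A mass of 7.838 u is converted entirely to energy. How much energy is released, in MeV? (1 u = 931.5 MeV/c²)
E = mc² = 7301 MeV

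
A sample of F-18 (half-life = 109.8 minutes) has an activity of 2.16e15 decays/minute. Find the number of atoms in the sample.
N = A/λ = 3.422e17 atoms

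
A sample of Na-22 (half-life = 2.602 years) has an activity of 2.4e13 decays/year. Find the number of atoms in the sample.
N = A/λ = 9.009e13 atoms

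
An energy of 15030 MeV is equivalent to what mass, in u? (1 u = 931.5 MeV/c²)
m = E/c² = 16.14 u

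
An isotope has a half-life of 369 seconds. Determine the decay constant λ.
λ = ln(2)/t½ = 0.001878 second⁻¹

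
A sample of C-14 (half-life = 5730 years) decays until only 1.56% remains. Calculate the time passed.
t = t½ × log₂(N₀/N) = 34390 years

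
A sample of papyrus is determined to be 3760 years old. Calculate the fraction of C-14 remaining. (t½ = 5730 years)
N/N₀ = (1/2)^(t/t½) = 0.6345 = 63.5%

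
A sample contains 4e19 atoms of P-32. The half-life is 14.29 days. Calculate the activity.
A = λN = 1.94e18 decays/day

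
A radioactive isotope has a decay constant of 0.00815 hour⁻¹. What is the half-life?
t½ = ln(2)/λ = 85.05 hours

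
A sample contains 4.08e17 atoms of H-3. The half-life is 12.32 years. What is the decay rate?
A = λN = 2.295e16 decays/year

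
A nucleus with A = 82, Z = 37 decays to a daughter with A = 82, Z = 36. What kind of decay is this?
ΔA = 0, ΔZ = -1 ⇒ beta-plus decay (β⁺) or electron capture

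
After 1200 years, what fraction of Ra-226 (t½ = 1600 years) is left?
N/N₀ = (1/2)^(t/t½) = 0.5946 = 59.5%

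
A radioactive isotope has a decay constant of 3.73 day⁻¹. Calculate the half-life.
t½ = ln(2)/λ = 0.1858 days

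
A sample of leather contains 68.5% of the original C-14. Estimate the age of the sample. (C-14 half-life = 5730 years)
Age = t½ × log₂(1/ratio) = 3128 years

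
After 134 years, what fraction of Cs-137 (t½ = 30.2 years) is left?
N/N₀ = (1/2)^(t/t½) = 0.04616 = 4.62%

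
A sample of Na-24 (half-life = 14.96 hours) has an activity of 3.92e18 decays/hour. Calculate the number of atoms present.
N = A/λ = 8.46e19 atoms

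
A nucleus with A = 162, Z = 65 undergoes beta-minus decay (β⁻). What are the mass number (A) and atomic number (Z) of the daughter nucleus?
Daughter: A = 162, Z = 66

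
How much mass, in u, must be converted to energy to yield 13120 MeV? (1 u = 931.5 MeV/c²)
m = E/c² = 14.08 u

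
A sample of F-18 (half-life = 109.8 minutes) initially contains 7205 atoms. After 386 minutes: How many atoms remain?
N = N₀(1/2)^(t/t½) = 630 atoms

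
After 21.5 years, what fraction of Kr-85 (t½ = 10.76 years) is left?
N/N₀ = (1/2)^(t/t½) = 0.2503 = 25%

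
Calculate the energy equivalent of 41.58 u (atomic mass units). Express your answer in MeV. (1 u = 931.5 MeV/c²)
E = mc² = 38730 MeV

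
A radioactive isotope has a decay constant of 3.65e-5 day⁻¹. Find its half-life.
t½ = ln(2)/λ = 18990 days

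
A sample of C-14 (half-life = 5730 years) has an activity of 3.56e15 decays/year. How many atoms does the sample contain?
N = A/λ = 2.943e19 atoms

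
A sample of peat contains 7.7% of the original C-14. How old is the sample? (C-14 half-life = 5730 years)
Age = t½ × log₂(1/ratio) = 21200 years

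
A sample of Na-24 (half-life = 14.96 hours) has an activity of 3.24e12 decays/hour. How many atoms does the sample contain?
N = A/λ = 6.993e13 atoms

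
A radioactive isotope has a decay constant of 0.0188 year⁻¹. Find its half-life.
t½ = ln(2)/λ = 36.87 years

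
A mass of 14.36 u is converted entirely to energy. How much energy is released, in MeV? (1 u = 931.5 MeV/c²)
E = mc² = 13380 MeV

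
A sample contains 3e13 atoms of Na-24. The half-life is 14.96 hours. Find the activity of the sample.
A = λN = 1.39e12 decays/hour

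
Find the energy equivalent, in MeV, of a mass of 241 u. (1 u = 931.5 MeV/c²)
E = mc² = 2.245e5 MeV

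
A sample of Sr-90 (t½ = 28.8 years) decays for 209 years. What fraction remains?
N/N₀ = (1/2)^(t/t½) = 0.006538 = 0.654%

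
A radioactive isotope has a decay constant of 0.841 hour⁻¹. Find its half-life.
t½ = ln(2)/λ = 0.8242 hours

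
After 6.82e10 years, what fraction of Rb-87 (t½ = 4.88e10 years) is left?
N/N₀ = (1/2)^(t/t½) = 0.3796 = 38%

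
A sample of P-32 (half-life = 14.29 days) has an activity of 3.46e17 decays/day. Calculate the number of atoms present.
N = A/λ = 7.133e18 atoms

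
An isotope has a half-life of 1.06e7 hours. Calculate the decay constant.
λ = ln(2)/t½ = 6.539e-8 hour⁻¹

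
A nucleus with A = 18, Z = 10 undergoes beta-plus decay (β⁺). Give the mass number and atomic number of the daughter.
Daughter: A = 18, Z = 9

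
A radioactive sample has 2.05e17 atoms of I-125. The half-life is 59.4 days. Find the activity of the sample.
A = λN = 2.392e15 decays/day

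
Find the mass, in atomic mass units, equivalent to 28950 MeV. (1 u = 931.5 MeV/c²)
m = E/c² = 31.08 u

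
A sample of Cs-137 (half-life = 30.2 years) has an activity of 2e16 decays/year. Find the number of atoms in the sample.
N = A/λ = 8.714e17 atoms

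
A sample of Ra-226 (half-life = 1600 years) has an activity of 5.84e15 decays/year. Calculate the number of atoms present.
N = A/λ = 1.348e19 atoms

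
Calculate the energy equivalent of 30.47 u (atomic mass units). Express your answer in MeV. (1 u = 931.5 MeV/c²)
E = mc² = 28380 MeV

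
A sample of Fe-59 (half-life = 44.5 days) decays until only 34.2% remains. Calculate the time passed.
t = t½ × log₂(N₀/N) = 68.88 days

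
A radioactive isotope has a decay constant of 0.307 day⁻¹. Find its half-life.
t½ = ln(2)/λ = 2.258 days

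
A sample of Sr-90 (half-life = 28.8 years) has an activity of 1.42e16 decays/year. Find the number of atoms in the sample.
N = A/λ = 5.9e17 atoms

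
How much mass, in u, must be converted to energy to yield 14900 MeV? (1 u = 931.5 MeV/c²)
m = E/c² = 16 u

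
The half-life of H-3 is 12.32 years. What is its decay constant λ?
λ = ln(2)/t½ = 0.05626 year⁻¹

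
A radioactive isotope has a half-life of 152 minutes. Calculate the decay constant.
λ = ln(2)/t½ = 0.00456 minute⁻¹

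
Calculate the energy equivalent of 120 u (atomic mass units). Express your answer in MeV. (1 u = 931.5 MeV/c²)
E = mc² = 1.118e5 MeV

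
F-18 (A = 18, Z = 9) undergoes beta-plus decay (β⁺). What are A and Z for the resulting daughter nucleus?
Daughter: A = 18, Z = 8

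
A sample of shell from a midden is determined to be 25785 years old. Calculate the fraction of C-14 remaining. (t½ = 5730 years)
N/N₀ = (1/2)^(t/t½) = 0.04419 = 4.42%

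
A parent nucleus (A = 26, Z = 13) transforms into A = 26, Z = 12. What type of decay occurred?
ΔA = 0, ΔZ = -1 ⇒ beta-plus decay (β⁺) or electron capture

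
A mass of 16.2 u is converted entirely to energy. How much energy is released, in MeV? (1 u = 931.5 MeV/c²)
E = mc² = 15090 MeV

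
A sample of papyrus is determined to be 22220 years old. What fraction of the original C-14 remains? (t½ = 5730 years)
N/N₀ = (1/2)^(t/t½) = 0.06802 = 6.8%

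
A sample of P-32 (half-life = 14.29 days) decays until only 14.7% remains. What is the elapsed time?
t = t½ × log₂(N₀/N) = 39.53 days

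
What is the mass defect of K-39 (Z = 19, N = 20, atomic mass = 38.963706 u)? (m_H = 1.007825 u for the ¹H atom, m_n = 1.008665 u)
Δm = Z·m_H + N·m_n − M = 0.3583 u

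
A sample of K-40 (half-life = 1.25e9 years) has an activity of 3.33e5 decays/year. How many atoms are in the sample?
N = A/λ = 6.005e14 atoms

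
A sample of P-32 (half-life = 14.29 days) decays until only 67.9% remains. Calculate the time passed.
t = t½ × log₂(N₀/N) = 7.981 days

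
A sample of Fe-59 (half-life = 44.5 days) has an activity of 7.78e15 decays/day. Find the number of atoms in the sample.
N = A/λ = 4.995e17 atoms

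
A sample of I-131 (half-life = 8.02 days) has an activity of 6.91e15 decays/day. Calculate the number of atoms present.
N = A/λ = 7.995e16 atoms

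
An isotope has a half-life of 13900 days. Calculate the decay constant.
λ = ln(2)/t½ = 4.987e-5 day⁻¹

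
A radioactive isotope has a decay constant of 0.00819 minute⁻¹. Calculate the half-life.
t½ = ln(2)/λ = 84.63 minutes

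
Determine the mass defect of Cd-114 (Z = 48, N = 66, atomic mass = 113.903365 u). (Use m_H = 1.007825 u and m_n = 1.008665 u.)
Δm = Z·m_H + N·m_n − M = 1.044 u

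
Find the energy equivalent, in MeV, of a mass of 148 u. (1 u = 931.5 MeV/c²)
E = mc² = 1.379e5 MeV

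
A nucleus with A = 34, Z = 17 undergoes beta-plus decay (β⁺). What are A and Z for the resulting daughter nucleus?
Daughter: A = 34, Z = 16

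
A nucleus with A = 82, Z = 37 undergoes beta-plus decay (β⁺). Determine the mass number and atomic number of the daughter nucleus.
Daughter: A = 82, Z = 36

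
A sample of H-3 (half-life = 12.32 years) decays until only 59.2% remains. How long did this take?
t = t½ × log₂(N₀/N) = 9.318 years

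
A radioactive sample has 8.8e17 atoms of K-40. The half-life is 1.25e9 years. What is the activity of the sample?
A = λN = 4.88e8 decays/year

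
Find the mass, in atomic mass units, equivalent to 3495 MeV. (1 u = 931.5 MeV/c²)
m = E/c² = 3.752 u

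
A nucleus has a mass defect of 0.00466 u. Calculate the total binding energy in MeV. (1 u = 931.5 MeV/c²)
B.E. = Δm × 931.5 = 4.341 MeV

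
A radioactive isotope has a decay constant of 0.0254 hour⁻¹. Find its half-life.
t½ = ln(2)/λ = 27.29 hours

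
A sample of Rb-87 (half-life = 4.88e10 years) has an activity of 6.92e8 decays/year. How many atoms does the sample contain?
N = A/λ = 4.872e19 atoms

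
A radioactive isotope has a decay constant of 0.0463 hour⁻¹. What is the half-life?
t½ = ln(2)/λ = 14.97 hours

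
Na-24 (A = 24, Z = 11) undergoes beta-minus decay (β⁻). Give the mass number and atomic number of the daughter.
Daughter: A = 24, Z = 12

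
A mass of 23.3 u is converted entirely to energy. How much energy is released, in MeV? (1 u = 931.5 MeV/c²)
E = mc² = 21700 MeV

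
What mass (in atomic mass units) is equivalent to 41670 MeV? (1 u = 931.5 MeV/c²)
m = E/c² = 44.73 u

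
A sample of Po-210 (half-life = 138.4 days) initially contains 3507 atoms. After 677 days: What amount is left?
N = N₀(1/2)^(t/t½) = 118.1 atoms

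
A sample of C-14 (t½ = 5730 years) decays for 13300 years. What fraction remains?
N/N₀ = (1/2)^(t/t½) = 0.2001 = 20%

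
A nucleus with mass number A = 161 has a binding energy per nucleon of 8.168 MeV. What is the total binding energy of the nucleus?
B.E. = 8.168 × 161 = 1315 MeV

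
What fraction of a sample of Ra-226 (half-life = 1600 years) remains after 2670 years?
N/N₀ = (1/2)^(t/t½) = 0.3145 = 31.5%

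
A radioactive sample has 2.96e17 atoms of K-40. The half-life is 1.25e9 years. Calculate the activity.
A = λN = 1.641e8 decays/year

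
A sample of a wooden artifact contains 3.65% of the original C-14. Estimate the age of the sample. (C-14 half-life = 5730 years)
Age = t½ × log₂(1/ratio) = 27370 years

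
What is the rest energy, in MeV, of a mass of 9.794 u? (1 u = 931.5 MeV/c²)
E = mc² = 9123 MeV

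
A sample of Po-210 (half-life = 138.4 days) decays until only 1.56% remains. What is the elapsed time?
t = t½ × log₂(N₀/N) = 830.7 days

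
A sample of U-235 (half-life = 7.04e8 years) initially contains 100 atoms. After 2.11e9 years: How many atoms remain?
N = N₀(1/2)^(t/t½) = 12.52 atoms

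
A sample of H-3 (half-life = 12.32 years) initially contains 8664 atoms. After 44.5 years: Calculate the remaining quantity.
N = N₀(1/2)^(t/t½) = 708.6 atoms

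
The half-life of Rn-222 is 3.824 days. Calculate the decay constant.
λ = ln(2)/t½ = 0.1813 day⁻¹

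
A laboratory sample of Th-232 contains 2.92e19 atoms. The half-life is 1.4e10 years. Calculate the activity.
A = λN = 1.446e9 decays/year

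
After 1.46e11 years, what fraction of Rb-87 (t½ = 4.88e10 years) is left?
N/N₀ = (1/2)^(t/t½) = 0.1257 = 12.6%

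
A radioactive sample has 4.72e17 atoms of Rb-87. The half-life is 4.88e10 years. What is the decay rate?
A = λN = 6.704e6 decays/year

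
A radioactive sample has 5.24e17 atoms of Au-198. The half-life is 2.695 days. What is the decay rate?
A = λN = 1.348e17 decays/day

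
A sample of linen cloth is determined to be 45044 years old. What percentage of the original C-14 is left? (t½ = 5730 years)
N/N₀ = (1/2)^(t/t½) = 0.004301 = 0.43%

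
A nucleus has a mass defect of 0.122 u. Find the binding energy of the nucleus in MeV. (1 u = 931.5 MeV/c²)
B.E. = Δm × 931.5 = 113.6 MeV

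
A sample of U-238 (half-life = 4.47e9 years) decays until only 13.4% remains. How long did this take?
t = t½ × log₂(N₀/N) = 1.296e10 years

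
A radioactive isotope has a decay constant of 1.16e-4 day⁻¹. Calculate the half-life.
t½ = ln(2)/λ = 5975 days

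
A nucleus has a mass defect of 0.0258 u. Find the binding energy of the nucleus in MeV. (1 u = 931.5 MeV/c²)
B.E. = Δm × 931.5 = 24.03 MeV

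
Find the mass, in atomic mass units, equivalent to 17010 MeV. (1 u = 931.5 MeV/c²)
m = E/c² = 18.26 u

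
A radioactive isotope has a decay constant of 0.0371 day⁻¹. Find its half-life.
t½ = ln(2)/λ = 18.68 days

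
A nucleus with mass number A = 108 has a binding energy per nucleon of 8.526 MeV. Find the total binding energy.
B.E. = 8.526 × 108 = 920.8 MeV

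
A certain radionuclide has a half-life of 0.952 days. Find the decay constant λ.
λ = ln(2)/t½ = 0.7281 day⁻¹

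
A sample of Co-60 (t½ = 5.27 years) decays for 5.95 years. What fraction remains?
N/N₀ = (1/2)^(t/t½) = 0.4572 = 45.7%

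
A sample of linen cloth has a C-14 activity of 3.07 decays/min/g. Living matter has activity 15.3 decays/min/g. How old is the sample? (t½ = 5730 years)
Age = t½ × log₂(A₀/A) = 13280 years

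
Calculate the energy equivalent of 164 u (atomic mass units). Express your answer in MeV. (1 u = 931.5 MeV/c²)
E = mc² = 1.528e5 MeV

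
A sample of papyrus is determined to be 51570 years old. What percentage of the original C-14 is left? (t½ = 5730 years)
N/N₀ = (1/2)^(t/t½) = 0.001953 = 0.195%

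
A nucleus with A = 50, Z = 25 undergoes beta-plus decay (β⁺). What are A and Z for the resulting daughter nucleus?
Daughter: A = 50, Z = 24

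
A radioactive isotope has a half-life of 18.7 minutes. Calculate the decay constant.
λ = ln(2)/t½ = 0.03707 minute⁻¹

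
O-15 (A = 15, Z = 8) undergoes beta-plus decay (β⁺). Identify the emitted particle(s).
β⁺: positron (e⁺) + neutrino (νₑ)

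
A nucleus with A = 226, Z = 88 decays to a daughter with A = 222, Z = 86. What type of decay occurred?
ΔA = -4, ΔZ = -2 ⇒ alpha decay (α)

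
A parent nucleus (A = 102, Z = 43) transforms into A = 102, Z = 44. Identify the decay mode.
ΔA = 0, ΔZ = +1 ⇒ beta-minus decay (β⁻)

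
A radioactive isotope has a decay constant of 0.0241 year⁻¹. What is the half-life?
t½ = ln(2)/λ = 28.76 years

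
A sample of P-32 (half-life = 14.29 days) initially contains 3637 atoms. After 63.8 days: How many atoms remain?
N = N₀(1/2)^(t/t½) = 164.7 atoms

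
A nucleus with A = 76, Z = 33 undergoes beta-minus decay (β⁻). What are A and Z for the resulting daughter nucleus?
Daughter: A = 76, Z = 34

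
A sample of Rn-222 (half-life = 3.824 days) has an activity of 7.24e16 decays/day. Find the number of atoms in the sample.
N = A/λ = 3.994e17 atoms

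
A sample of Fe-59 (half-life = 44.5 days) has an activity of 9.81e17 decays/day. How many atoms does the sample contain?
N = A/λ = 6.298e19 atoms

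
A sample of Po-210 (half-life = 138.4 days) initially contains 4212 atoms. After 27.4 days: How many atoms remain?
N = N₀(1/2)^(t/t½) = 3672 atoms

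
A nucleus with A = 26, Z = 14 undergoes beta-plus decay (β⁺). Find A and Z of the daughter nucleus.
Daughter: A = 26, Z = 13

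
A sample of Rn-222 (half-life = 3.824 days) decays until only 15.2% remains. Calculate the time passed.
t = t½ × log₂(N₀/N) = 10.39 days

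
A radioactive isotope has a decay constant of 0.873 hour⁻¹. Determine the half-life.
t½ = ln(2)/λ = 0.794 hours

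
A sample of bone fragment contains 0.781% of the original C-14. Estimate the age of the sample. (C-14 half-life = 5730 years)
Age = t½ × log₂(1/ratio) = 40110 years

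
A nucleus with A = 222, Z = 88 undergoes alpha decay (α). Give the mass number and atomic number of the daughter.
Daughter: A = 218, Z = 86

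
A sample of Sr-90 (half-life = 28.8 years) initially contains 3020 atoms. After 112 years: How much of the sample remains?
N = N₀(1/2)^(t/t½) = 203.9 atoms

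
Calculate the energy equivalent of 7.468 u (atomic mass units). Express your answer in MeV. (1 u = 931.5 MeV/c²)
E = mc² = 6956 MeV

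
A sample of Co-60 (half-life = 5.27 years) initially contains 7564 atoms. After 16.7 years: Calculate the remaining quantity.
N = N₀(1/2)^(t/t½) = 841.1 atoms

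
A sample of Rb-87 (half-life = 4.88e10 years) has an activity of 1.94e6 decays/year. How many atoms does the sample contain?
N = A/λ = 1.366e17 atoms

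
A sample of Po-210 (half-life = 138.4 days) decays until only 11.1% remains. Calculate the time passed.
t = t½ × log₂(N₀/N) = 438.9 days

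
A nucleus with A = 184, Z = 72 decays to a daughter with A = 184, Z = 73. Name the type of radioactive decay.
ΔA = 0, ΔZ = +1 ⇒ beta-minus decay (β⁻)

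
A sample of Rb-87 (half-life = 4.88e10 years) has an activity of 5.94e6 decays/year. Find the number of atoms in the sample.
N = A/λ = 4.182e17 atoms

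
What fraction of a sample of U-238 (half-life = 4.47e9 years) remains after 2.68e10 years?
N/N₀ = (1/2)^(t/t½) = 0.01567 = 1.57%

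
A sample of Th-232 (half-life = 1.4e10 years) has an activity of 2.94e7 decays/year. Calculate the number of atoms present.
N = A/λ = 5.938e17 atoms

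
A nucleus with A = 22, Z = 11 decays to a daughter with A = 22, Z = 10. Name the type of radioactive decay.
ΔA = 0, ΔZ = -1 ⇒ beta-plus decay (β⁺) or electron capture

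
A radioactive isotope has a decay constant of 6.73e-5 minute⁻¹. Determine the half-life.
t½ = ln(2)/λ = 10300 minutes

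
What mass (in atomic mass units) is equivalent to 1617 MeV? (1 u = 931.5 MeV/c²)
m = E/c² = 1.736 u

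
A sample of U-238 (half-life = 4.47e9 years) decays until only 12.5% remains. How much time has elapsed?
t = t½ × log₂(N₀/N) = 1.341e10 years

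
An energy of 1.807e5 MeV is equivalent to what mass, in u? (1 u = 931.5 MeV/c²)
m = E/c² = 194 u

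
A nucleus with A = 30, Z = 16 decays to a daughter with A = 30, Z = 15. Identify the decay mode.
ΔA = 0, ΔZ = -1 ⇒ beta-plus decay (β⁺) or electron capture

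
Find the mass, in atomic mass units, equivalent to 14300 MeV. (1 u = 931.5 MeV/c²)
m = E/c² = 15.35 u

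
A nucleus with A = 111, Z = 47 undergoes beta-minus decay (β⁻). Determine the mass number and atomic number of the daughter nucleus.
Daughter: A = 111, Z = 48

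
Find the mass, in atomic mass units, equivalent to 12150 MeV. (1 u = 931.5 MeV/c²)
m = E/c² = 13.04 u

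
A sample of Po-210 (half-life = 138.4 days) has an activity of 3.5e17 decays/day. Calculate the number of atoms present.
N = A/λ = 6.988e19 atoms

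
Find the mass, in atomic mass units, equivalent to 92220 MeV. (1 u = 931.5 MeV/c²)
m = E/c² = 99 u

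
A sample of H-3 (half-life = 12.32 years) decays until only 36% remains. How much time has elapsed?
t = t½ × log₂(N₀/N) = 18.16 years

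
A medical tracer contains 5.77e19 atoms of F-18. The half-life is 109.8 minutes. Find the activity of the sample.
A = λN = 3.642e17 decays/minute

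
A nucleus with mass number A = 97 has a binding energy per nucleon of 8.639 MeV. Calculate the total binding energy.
B.E. = 8.639 × 97 = 838 MeV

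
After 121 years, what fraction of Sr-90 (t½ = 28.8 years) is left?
N/N₀ = (1/2)^(t/t½) = 0.05436 = 5.44%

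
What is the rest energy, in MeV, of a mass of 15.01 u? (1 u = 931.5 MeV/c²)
E = mc² = 13980 MeV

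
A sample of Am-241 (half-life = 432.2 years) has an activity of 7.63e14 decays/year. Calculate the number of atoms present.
N = A/λ = 4.758e17 atoms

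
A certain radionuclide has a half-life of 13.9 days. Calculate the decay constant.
λ = ln(2)/t½ = 0.04987 day⁻¹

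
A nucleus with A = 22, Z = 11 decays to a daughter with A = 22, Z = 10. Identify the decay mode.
ΔA = 0, ΔZ = -1 ⇒ beta-plus decay (β⁺) or electron capture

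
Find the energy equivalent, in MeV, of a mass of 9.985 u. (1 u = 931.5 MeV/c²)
E = mc² = 9301 MeV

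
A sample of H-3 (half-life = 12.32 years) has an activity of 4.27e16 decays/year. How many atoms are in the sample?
N = A/λ = 7.589e17 atoms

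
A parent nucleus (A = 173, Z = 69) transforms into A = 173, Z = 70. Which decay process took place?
ΔA = 0, ΔZ = +1 ⇒ beta-minus decay (β⁻)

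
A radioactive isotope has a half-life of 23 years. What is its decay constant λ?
λ = ln(2)/t½ = 0.03014 year⁻¹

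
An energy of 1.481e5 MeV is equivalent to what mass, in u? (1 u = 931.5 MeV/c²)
m = E/c² = 159 u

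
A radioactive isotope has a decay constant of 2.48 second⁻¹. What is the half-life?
t½ = ln(2)/λ = 0.2795 seconds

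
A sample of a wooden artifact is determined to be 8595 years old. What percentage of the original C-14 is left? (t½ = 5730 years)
N/N₀ = (1/2)^(t/t½) = 0.3536 = 35.4%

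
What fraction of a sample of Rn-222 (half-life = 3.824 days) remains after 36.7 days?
N/N₀ = (1/2)^(t/t½) = 0.001291 = 0.129%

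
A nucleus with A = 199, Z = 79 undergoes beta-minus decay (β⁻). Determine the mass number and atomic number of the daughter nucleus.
Daughter: A = 199, Z = 80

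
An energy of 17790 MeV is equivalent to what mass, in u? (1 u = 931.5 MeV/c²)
m = E/c² = 19.1 u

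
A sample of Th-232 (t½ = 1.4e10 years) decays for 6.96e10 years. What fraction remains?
N/N₀ = (1/2)^(t/t½) = 0.03188 = 3.19%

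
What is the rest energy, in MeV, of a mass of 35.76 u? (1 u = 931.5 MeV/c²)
E = mc² = 33310 MeV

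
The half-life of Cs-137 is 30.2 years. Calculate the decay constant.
λ = ln(2)/t½ = 0.02295 year⁻¹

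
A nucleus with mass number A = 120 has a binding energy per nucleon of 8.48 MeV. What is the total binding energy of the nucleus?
B.E. = 8.48 × 120 = 1018 MeV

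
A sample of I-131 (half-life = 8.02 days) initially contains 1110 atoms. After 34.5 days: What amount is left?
N = N₀(1/2)^(t/t½) = 56.28 atoms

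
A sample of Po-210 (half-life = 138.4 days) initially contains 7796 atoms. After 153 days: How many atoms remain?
N = N₀(1/2)^(t/t½) = 3623 atoms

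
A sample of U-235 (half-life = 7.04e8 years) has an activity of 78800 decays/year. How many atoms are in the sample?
N = A/λ = 8.003e13 atoms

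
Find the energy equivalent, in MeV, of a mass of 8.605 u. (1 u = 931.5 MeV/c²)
E = mc² = 8016 MeV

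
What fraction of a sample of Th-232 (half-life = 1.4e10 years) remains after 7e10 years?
N/N₀ = (1/2)^(t/t½) = 0.03125 = 3.12%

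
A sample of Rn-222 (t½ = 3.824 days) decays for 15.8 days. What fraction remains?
N/N₀ = (1/2)^(t/t½) = 0.05704 = 5.7%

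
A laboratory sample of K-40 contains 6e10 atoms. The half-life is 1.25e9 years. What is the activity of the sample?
A = λN = 33.27 decays/year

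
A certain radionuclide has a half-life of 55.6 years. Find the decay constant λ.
λ = ln(2)/t½ = 0.01247 year⁻¹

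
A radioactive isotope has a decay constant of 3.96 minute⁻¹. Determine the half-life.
t½ = ln(2)/λ = 0.175 minutes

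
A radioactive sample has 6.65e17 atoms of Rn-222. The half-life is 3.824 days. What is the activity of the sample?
A = λN = 1.205e17 decays/day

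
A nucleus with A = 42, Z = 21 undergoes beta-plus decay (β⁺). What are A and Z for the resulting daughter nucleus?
Daughter: A = 42, Z = 20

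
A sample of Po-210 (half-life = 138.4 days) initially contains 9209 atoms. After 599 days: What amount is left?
N = N₀(1/2)^(t/t½) = 458.5 atoms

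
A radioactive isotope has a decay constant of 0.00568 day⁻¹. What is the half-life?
t½ = ln(2)/λ = 122 days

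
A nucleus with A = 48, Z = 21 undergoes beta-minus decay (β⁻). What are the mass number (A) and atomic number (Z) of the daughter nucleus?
Daughter: A = 48, Z = 22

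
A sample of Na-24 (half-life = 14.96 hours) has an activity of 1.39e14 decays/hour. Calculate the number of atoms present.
N = A/λ = 3e15 atoms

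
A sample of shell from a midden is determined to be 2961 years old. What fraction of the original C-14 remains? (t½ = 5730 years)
N/N₀ = (1/2)^(t/t½) = 0.6989 = 69.9%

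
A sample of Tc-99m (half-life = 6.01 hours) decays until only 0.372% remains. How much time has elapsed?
t = t½ × log₂(N₀/N) = 48.5 hours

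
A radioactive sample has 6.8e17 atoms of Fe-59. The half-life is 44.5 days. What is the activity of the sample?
A = λN = 1.059e16 decays/day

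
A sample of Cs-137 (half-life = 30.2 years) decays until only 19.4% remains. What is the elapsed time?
t = t½ × log₂(N₀/N) = 71.45 years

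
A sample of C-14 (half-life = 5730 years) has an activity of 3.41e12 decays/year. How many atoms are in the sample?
N = A/λ = 2.819e16 atoms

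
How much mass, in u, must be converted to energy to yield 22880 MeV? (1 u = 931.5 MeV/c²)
m = E/c² = 24.56 u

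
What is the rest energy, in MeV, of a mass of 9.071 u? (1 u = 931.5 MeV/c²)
E = mc² = 8450 MeV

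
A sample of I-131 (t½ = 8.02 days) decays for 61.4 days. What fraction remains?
N/N₀ = (1/2)^(t/t½) = 0.004959 = 0.496%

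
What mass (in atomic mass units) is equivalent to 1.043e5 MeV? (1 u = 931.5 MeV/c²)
m = E/c² = 112 u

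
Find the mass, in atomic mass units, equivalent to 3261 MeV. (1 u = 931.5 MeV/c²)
m = E/c² = 3.501 u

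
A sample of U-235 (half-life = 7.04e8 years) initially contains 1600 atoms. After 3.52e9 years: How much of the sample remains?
N = N₀(1/2)^(t/t½) = 50 atoms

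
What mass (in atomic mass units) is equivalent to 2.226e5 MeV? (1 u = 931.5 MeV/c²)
m = E/c² = 239 u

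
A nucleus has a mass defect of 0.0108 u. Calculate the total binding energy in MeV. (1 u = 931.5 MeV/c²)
B.E. = Δm × 931.5 = 10.06 MeV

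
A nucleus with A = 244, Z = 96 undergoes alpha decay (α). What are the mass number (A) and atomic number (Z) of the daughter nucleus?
Daughter: A = 240, Z = 94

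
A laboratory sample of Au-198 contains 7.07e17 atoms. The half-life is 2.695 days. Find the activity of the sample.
A = λN = 1.818e17 decays/day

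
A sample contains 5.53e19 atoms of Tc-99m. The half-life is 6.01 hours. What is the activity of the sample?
A = λN = 6.378e18 decays/hour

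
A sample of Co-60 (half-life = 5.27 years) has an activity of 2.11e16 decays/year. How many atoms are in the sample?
N = A/λ = 1.604e17 atoms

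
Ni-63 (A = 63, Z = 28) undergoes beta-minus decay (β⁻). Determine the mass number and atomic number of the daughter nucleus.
Daughter: A = 63, Z = 29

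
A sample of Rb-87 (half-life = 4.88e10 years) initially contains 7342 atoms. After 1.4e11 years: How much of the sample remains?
N = N₀(1/2)^(t/t½) = 1005 atoms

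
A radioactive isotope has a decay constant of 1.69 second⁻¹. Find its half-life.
t½ = ln(2)/λ = 0.4101 seconds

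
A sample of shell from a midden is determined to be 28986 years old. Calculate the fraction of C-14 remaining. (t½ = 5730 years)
N/N₀ = (1/2)^(t/t½) = 0.03001 = 3%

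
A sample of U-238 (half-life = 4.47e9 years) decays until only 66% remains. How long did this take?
t = t½ × log₂(N₀/N) = 2.68e9 years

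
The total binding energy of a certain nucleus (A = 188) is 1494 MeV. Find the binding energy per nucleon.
B.E./A = 1494/188 = 7.947 MeV/nucleon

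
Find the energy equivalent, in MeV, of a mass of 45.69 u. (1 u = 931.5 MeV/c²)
E = mc² = 42560 MeV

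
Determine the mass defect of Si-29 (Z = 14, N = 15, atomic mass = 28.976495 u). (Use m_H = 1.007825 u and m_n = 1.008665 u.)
Δm = Z·m_H + N·m_n − M = 0.263 u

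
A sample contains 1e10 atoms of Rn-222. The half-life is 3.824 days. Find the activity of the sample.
A = λN = 1.813e9 decays/day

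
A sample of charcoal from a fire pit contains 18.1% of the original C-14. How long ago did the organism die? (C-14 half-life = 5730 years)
Age = t½ × log₂(1/ratio) = 14130 years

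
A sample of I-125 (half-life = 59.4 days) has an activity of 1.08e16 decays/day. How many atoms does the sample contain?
N = A/λ = 9.255e17 atoms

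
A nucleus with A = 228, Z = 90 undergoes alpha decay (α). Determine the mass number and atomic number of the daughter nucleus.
Daughter: A = 224, Z = 88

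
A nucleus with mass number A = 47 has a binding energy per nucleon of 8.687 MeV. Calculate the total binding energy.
B.E. = 8.687 × 47 = 408.3 MeV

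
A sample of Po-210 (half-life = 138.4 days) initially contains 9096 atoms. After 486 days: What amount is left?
N = N₀(1/2)^(t/t½) = 797.6 atoms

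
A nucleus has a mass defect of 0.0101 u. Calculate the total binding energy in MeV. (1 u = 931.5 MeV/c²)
B.E. = Δm × 931.5 = 9.408 MeV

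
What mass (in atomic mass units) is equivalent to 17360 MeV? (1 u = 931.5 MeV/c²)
m = E/c² = 18.64 u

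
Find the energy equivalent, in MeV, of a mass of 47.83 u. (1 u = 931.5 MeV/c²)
E = mc² = 44550 MeV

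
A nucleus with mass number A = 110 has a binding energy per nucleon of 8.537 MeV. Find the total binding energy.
B.E. = 8.537 × 110 = 939.1 MeV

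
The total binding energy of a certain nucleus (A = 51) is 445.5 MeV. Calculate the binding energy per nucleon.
B.E./A = 445.5/51 = 8.735 MeV/nucleon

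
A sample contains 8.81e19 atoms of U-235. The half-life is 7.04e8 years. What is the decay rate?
A = λN = 8.674e10 decays/year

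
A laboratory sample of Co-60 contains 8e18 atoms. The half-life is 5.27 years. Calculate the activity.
A = λN = 1.052e18 decays/year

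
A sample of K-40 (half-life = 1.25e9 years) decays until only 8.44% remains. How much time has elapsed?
t = t½ × log₂(N₀/N) = 4.458e9 years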